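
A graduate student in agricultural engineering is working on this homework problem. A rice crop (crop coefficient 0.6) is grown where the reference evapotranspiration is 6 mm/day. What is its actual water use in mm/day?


ETc = Kc * ET0
    = 0.6 * 6
    = 3.60 mm/day


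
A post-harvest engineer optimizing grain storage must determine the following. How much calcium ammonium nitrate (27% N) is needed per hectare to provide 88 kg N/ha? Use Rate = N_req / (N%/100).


Rate = N_required / (N_content / 100)
     = 88 / (27 / 100)
     = 88 / 0.27
     = 325.93 kg/ha


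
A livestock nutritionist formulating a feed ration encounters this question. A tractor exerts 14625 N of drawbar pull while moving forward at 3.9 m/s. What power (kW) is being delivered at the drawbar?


P = F * v / 1000
  = 14625 * 3.9 / 1000
  = 57037.50 / 1000
  = 57.04 kW


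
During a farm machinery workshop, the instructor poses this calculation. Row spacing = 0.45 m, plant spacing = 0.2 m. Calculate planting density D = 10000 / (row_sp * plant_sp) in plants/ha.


D = 10000 / (row_sp * plant_sp)
  = 10000 / (0.45 * 0.2)
  = 10000 / 0.0900
  = 111111.11 plants/ha


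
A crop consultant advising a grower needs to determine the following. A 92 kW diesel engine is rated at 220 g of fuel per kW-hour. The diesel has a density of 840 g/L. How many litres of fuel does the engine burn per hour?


FC = P * BSFC / rho_fuel
   = 92 * 220 / 840
   = 20240 / 840
   = 24.10 L/h


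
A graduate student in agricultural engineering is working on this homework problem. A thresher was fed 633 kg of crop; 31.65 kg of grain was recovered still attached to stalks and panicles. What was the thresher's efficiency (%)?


eta = (total - unthreshed) / total * 100
    = (633 - 31.65) / 633 * 100
    = 601.35 / 633 * 100
    = 95%


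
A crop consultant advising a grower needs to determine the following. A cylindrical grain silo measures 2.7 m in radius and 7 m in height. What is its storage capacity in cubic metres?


V = pi * r^2 * h
  = pi * 2.7^2 * 7
  = pi * 7.29 * 7
  = 160.32 m^3


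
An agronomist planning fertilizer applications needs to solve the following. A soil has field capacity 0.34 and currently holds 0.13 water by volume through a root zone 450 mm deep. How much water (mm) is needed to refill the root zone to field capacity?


SMD = (FC - theta) * D
    = (0.34 - 0.13) * 450
    = 0.210 * 450
    = 94.50 mm


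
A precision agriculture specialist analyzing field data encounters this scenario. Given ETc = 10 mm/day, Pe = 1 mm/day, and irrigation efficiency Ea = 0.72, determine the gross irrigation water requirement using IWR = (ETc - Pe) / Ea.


IWR = (ETc - Pe) / Ea
    = (10 - 1) / 0.72
    = 9 / 0.72
    = 12.50 mm/day


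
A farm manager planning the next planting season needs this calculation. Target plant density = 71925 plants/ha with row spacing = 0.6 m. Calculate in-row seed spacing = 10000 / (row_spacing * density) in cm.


spacing = 10000 / (row_sp * density)
        = 10000 / (0.6 * 71925)
        = 10000 / 43155
        = 0.23172 m = 23.17 cm


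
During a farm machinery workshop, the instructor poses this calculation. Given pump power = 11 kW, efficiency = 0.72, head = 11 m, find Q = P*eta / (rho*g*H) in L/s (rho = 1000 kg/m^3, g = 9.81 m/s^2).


Q = (P * 1000 * eta) / (rho * g * H)
  = (11 * 1000 * 0.72) / (1000 * 9.81 * 11)
  = 7920 / 107910
  = 0.07339 m^3/s = 73.39 L/s


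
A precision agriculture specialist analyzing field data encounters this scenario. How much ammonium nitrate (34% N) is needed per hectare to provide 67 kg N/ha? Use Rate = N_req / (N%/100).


Rate = N_required / (N_content / 100)
     = 67 / (34 / 100)
     = 67 / 0.34
     = 197.06 kg/ha


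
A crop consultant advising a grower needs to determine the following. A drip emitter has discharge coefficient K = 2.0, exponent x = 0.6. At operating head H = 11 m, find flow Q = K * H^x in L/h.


Q = K * H^x
  = 2.0 * 11^0.6
  = 2.0 * 4.2154
  = 8.43 L/h


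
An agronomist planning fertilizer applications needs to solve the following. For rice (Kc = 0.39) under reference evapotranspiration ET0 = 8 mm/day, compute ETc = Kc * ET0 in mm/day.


ETc = Kc * ET0
    = 0.39 * 8
    = 3.12 mm/day


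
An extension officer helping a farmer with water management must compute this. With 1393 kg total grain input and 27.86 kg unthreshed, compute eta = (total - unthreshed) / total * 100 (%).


eta = (total - unthreshed) / total * 100
    = (1393 - 27.86) / 1393 * 100
    = 1365.14 / 1393 * 100
    = 98%


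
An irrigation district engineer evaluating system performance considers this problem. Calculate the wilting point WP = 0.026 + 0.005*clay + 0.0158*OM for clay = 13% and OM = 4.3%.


WP = 0.026 + 0.005*13 + 0.0158*4.3
   = 0.026 + 0.0650 + 0.0679
   = 0.1589


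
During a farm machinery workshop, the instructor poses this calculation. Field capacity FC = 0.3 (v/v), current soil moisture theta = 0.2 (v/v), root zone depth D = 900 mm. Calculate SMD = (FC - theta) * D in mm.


SMD = (FC - theta) * D
    = (0.3 - 0.2) * 900
    = 0.100 * 900
    = 90 mm


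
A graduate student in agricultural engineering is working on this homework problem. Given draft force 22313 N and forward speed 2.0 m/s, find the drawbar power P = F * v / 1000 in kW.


P = F * v / 1000
  = 22313 * 2.0 / 1000
  = 44626 / 1000
  = 44.63 kW


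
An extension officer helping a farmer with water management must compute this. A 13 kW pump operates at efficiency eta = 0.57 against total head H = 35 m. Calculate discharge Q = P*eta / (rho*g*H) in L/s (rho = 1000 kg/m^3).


Q = (P * 1000 * eta) / (rho * g * H)
  = (13 * 1000 * 0.57) / (1000 * 9.81 * 35)
  = 7410 / 343350
  = 0.02158 m^3/s = 21.58 L/s


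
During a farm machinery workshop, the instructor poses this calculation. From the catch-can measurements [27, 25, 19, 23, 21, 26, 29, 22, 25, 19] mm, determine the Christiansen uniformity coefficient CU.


xbar = 236 / 10 = 23.600
sum|xi - xbar| = 28
CU = 100 * (1 - 28 / (10 * 23.600))
   = 100 * (1 - 0.1186)
   = 88.14%


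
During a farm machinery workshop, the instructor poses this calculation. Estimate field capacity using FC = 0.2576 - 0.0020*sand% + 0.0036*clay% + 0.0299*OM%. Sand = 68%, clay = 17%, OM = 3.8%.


FC = 0.2576 - 0.0020*68 + 0.0036*17 + 0.0299*3.8
   = 0.2576 - 0.1360 + 0.0612 + 0.1136
   = 0.2964


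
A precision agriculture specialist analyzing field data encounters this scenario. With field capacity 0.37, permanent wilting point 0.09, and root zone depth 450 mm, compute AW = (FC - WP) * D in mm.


AW = (FC - WP) * D
   = (0.37 - 0.09) * 450
   = 0.28 * 450
   = 126 mm


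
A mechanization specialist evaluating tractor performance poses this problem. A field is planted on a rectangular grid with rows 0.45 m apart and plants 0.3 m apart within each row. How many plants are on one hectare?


D = 10000 / (row_sp * plant_sp)
  = 10000 / (0.45 * 0.3)
  = 10000 / 0.1350
  = 74074.07 plants/ha


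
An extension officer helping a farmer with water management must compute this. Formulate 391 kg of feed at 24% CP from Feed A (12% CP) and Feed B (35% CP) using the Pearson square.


parts_A = CP_b - target = 35 - 24 = 11
parts_B = target - CP_a = 24 - 12 = 12
total_parts = 11 + 12 = 23
Feed A = 391 * 11 / 23 = 187 kg
Feed B = 391 * 12 / 23 = 204 kg

187 kg


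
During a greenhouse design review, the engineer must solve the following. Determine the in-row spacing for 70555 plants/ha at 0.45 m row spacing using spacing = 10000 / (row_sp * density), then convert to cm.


spacing = 10000 / (row_sp * density)
        = 10000 / (0.45 * 70555)
        = 10000 / 31749.75
        = 0.31496 m = 31.50 cm


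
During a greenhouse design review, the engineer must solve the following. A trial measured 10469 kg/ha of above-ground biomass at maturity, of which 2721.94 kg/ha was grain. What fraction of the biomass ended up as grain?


HI = grain_yield / biomass
   = 2721.94 / 10469
   = 0.26


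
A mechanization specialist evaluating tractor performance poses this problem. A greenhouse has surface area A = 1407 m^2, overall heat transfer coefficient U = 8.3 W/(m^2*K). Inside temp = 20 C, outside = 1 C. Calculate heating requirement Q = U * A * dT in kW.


dT = 20 - (1) = 19 K
Q = U * A * dT
  = 8.3 * 1407 * 19
  = 221883.90 W = 221.88 kW


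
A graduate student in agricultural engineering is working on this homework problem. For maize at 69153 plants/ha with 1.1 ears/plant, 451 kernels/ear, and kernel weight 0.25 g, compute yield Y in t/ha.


Y = density * ears * kernels * kw
  = 69153 * 1.1 * 451 * 0.25 g/ha
  = 8576700.83 g/ha
  = 8576.70 kg/ha = 8.58 t/ha


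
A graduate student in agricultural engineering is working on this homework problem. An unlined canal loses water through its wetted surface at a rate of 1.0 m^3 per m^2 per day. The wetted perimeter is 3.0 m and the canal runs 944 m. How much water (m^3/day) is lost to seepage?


S = C * P * L
  = 1.0 * 3.0 * 944
  = 2832 m^3/day


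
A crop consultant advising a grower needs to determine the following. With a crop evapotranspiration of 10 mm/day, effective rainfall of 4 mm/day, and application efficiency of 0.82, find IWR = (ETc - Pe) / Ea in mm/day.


IWR = (ETc - Pe) / Ea
    = (10 - 4) / 0.82
    = 6 / 0.82
    = 7.32 mm/day


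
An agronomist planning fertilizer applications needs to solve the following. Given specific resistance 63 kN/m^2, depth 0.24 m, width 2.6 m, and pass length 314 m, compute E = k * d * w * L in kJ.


E = k * d * w * L
  = 63 * 0.24 * 2.6 * 314
  = 12343.97 kJ


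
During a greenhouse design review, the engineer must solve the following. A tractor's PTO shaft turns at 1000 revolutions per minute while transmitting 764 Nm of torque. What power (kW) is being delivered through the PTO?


P = 2*pi*n*T / 60000
  = 2*pi * 1000 * 764 / 60000
  = 4800353.57 / 60000
  = 80.01 kW


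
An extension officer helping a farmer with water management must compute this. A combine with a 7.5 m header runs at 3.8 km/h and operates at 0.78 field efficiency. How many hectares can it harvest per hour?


C = w * v * eta_f / 10
  = 7.5 * 3.8 * 0.78 / 10
  = 22.23 / 10
  = 2.22 ha/h


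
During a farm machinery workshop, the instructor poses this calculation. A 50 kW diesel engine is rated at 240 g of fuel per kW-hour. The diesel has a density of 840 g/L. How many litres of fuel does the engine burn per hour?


FC = P * BSFC / rho_fuel
   = 50 * 240 / 840
   = 12000 / 840
   = 14.29 L/h


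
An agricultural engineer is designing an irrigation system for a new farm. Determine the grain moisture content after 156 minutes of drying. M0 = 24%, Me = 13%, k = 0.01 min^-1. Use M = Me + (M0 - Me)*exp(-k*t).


M = Me + (M0 - Me) * e^(-k*t)
  = 13 + (24 - 13) * e^(-0.01*156)
  = 13 + 11 * e^(-1.560)
  = 13 + 11 * 0.21014
  = 13 + 2.3115
  = 15.31%


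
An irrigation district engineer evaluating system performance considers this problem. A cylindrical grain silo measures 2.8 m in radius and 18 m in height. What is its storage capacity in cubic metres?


V = pi * r^2 * h
  = pi * 2.8^2 * 18
  = pi * 7.84 * 18
  = 443.34 m^3


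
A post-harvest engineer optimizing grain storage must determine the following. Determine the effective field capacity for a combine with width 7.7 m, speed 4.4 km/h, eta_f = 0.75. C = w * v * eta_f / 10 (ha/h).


C = w * v * eta_f / 10
  = 7.7 * 4.4 * 0.75 / 10
  = 25.41 / 10
  = 2.54 ha/h


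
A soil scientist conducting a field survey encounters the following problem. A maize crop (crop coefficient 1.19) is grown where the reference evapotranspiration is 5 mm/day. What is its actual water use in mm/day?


ETc = Kc * ET0
    = 1.19 * 5
    = 5.95 mm/day


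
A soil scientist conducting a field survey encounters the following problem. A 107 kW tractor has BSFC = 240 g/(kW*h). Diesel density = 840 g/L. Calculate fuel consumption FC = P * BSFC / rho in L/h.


FC = P * BSFC / rho_fuel
   = 107 * 240 / 840
   = 25680 / 840
   = 30.57 L/h


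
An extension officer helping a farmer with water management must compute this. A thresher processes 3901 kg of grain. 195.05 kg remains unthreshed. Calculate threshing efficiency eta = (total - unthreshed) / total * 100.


eta = (total - unthreshed) / total * 100
    = (3901 - 195.05) / 3901 * 100
    = 3705.95 / 3901 * 100
    = 95%


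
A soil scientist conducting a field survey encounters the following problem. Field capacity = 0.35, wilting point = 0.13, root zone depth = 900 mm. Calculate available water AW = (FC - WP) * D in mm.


AW = (FC - WP) * D
   = (0.35 - 0.13) * 900
   = 0.22 * 900
   = 198 mm


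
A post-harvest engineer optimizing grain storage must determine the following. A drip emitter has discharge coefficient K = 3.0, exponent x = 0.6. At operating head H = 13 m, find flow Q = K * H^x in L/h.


Q = K * H^x
  = 3.0 * 13^0.6
  = 3.0 * 4.6598
  = 13.98 L/h


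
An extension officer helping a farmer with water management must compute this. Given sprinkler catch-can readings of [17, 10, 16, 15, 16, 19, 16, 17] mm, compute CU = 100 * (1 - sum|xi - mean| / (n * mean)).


xbar = 126 / 8 = 15.750
sum|xi - xbar| = 13
CU = 100 * (1 - 13 / (8 * 15.750))
   = 100 * (1 - 0.1032)
   = 89.68%


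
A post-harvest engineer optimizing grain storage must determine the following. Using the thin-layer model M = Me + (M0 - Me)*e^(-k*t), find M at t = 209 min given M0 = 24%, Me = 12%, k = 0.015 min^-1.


M = Me + (M0 - Me) * e^(-k*t)
  = 12 + (24 - 12) * e^(-0.015*209)
  = 12 + 12 * e^(-3.135)
  = 12 + 12 * 0.04350
  = 12 + 0.5220
  = 12.52%


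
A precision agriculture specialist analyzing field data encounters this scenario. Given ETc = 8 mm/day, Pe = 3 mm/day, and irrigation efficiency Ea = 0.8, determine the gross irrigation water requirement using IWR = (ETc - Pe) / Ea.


IWR = (ETc - Pe) / Ea
    = (8 - 3) / 0.8
    = 5 / 0.8
    = 6.25 mm/day


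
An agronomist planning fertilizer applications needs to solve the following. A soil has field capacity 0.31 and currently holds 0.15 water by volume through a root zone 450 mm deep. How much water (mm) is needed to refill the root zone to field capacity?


SMD = (FC - theta) * D
    = (0.31 - 0.15) * 450
    = 0.160 * 450
    = 72 mm


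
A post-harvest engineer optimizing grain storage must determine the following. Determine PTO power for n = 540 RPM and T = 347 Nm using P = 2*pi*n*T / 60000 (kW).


P = 2*pi*n*T / 60000
  = 2*pi * 540 * 347 / 60000
  = 1177343.26 / 60000
  = 19.62 kW


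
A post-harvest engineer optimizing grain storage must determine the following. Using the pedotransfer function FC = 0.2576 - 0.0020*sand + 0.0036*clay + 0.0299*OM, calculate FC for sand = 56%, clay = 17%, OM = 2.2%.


FC = 0.2576 - 0.0020*56 + 0.0036*17 + 0.0299*2.2
   = 0.2576 - 0.1120 + 0.0612 + 0.0658
   = 0.2726


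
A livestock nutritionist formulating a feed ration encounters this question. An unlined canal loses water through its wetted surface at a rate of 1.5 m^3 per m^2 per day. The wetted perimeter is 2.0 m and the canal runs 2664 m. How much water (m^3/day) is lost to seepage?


S = C * P * L
  = 1.5 * 2.0 * 2664
  = 7992 m^3/day


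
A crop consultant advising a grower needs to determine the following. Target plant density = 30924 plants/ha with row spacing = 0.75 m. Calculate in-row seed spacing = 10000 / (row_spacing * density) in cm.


spacing = 10000 / (row_sp * density)
        = 10000 / (0.75 * 30924)
        = 10000 / 23193
        = 0.43116 m = 43.12 cm


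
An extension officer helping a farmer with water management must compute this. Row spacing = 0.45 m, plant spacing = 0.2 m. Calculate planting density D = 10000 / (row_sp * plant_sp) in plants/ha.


D = 10000 / (row_sp * plant_sp)
  = 10000 / (0.45 * 0.2)
  = 10000 / 0.0900
  = 111111.11 plants/ha


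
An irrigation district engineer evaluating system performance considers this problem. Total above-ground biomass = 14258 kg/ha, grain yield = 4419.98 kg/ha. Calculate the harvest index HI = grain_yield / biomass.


HI = grain_yield / biomass
   = 4419.98 / 14258
   = 0.31


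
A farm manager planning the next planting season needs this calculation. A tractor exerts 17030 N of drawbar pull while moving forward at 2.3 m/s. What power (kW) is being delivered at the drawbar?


P = F * v / 1000
  = 17030 * 2.3 / 1000
  = 39169 / 1000
  = 39.17 kW


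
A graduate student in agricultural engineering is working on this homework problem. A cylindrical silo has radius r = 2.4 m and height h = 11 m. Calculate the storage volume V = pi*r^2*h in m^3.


V = pi * r^2 * h
  = pi * 2.4^2 * 11
  = pi * 5.76 * 11
  = 199.05 m^3


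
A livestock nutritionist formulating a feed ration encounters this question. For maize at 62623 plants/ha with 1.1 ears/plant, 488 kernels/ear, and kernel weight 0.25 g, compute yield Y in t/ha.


Y = density * ears * kernels * kw
  = 62623 * 1.1 * 488 * 0.25 g/ha
  = 8404006.60 g/ha
  = 8404.01 kg/ha = 8.40 t/ha


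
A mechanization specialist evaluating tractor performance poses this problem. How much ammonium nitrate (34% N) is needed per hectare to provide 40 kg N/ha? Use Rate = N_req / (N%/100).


Rate = N_required / (N_content / 100)
     = 40 / (34 / 100)
     = 40 / 0.34
     = 117.65 kg/ha


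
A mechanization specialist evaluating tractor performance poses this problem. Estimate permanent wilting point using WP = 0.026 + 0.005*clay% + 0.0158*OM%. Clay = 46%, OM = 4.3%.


WP = 0.026 + 0.005*46 + 0.0158*4.3
   = 0.026 + 0.2300 + 0.0679
   = 0.3239


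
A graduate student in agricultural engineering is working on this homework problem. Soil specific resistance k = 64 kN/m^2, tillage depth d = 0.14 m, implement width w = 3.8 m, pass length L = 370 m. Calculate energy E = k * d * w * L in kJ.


E = k * d * w * L
  = 64 * 0.14 * 3.8 * 370
  = 12597.76 kJ


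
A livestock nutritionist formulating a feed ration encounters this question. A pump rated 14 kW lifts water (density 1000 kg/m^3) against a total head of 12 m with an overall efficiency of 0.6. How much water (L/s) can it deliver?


Q = (P * 1000 * eta) / (rho * g * H)
  = (14 * 1000 * 0.6) / (1000 * 9.81 * 12)
  = 8400 / 117720
  = 0.07136 m^3/s = 71.36 L/s


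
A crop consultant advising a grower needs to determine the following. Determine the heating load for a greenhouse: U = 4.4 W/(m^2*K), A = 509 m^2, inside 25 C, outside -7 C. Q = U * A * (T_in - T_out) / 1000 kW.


dT = 25 - (-7) = 32 K
Q = U * A * dT
  = 4.4 * 509 * 32
  = 71667.20 W = 71.67 kW


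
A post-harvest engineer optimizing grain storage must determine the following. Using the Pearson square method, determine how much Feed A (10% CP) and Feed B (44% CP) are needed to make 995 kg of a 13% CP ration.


parts_A = CP_b - target = 44 - 13 = 31
parts_B = target - CP_a = 13 - 10 = 3
total_parts = 31 + 3 = 34
Feed A = 995 * 31 / 34 = 907.21 kg
Feed B = 995 * 3 / 34 = 87.79 kg

907.21 kg


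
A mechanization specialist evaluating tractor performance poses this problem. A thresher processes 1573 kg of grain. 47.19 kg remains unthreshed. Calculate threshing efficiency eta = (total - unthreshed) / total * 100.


eta = (total - unthreshed) / total * 100
    = (1573 - 47.19) / 1573 * 100
    = 1525.81 / 1573 * 100
    = 97%


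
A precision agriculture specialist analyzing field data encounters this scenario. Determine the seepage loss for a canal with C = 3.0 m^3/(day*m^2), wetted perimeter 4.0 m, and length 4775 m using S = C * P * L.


S = C * P * L
  = 3.0 * 4.0 * 4775
  = 57300 m^3/day


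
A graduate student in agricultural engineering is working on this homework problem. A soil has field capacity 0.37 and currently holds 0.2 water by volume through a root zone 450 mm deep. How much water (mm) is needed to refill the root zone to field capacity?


SMD = (FC - theta) * D
    = (0.37 - 0.2) * 450
    = 0.170 * 450
    = 76.50 mm


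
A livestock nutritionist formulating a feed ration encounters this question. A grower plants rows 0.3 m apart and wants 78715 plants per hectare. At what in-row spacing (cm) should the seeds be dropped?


spacing = 10000 / (row_sp * density)
        = 10000 / (0.3 * 78715)
        = 10000 / 23614.50
        = 0.42347 m = 42.35 cm


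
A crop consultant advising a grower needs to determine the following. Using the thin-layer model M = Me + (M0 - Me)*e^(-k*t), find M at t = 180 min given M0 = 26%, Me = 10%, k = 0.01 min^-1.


M = Me + (M0 - Me) * e^(-k*t)
  = 10 + (26 - 10) * e^(-0.01*180)
  = 10 + 16 * e^(-1.800)
  = 10 + 16 * 0.16530
  = 10 + 2.6448
  = 12.64%


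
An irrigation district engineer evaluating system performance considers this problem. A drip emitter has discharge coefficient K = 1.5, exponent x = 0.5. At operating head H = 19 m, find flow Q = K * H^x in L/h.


Q = K * H^x
  = 1.5 * 19^0.5
  = 1.5 * 4.3589
  = 6.54 L/h


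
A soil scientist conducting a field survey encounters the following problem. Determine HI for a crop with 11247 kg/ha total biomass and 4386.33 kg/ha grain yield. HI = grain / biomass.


HI = grain_yield / biomass
   = 4386.33 / 11247
   = 0.39


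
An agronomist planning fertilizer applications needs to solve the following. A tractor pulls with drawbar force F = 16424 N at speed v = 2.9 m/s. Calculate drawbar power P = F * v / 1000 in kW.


P = F * v / 1000
  = 16424 * 2.9 / 1000
  = 47629.60 / 1000
  = 47.63 kW


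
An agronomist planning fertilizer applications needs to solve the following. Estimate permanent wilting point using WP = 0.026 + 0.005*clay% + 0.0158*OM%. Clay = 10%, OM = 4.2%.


WP = 0.026 + 0.005*10 + 0.0158*4.2
   = 0.026 + 0.0500 + 0.0664
   = 0.1424


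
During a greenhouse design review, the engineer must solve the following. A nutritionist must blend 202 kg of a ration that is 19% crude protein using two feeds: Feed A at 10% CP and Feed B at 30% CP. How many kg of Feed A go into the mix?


parts_A = CP_b - target = 30 - 19 = 11
parts_B = target - CP_a = 19 - 10 = 9
total_parts = 11 + 9 = 20
Feed A = 202 * 11 / 20 = 111.10 kg
Feed B = 202 * 9 / 20 = 90.90 kg

111.10 kg


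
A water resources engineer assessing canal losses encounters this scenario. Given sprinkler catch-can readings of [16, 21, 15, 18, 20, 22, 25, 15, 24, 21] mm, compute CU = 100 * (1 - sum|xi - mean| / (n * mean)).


xbar = 197 / 10 = 19.700
sum|xi - xbar| = 29.600
CU = 100 * (1 - 29.600 / (10 * 19.700))
   = 100 * (1 - 0.1503)
   = 84.97%


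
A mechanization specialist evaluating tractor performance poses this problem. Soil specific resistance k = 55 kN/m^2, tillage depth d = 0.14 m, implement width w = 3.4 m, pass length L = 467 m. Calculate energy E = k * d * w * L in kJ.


E = k * d * w * L
  = 55 * 0.14 * 3.4 * 467
  = 12226.06 kJ


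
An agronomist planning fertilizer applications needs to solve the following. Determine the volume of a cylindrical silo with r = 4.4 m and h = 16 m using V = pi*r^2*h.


V = pi * r^2 * h
  = pi * 4.4^2 * 16
  = pi * 19.36 * 16
  = 973.14 m^3


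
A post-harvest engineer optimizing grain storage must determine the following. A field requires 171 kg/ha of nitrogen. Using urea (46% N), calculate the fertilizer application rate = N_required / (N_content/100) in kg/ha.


Rate = N_required / (N_content / 100)
     = 171 / (46 / 100)
     = 171 / 0.46
     = 371.74 kg/ha


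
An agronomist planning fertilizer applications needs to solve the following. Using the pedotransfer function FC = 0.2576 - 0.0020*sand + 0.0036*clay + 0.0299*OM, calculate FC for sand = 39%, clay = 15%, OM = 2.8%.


FC = 0.2576 - 0.0020*39 + 0.0036*15 + 0.0299*2.8
   = 0.2576 - 0.0780 + 0.0540 + 0.0837
   = 0.3173


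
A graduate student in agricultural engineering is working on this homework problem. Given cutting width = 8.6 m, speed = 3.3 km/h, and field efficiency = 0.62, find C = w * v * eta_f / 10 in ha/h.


C = w * v * eta_f / 10
  = 8.6 * 3.3 * 0.62 / 10
  = 17.60 / 10
  = 1.76 ha/h


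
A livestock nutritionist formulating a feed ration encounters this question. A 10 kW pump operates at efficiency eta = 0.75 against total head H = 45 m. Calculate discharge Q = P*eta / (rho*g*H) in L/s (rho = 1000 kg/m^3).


Q = (P * 1000 * eta) / (rho * g * H)
  = (10 * 1000 * 0.75) / (1000 * 9.81 * 45)
  = 7500 / 441450
  = 0.01699 m^3/s = 16.99 L/s


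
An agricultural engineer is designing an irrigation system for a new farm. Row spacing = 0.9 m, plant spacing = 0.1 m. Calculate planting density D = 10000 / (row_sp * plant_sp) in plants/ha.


D = 10000 / (row_sp * plant_sp)
  = 10000 / (0.9 * 0.1)
  = 10000 / 0.0900
  = 111111.11 plants/ha


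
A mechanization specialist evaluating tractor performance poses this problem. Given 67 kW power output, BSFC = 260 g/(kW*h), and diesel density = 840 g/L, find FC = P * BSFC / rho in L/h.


FC = P * BSFC / rho_fuel
   = 67 * 260 / 840
   = 17420 / 840
   = 20.74 L/h


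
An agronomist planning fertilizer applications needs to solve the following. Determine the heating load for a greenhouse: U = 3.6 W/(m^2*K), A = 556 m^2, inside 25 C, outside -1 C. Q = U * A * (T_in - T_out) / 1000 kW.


dT = 25 - (-1) = 26 K
Q = U * A * dT
  = 3.6 * 556 * 26
  = 52041.60 W = 52.04 kW


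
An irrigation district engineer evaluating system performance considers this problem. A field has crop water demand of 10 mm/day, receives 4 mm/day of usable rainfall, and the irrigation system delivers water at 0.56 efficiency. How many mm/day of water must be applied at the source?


IWR = (ETc - Pe) / Ea
    = (10 - 4) / 0.56
    = 6 / 0.56
    = 10.71 mm/day


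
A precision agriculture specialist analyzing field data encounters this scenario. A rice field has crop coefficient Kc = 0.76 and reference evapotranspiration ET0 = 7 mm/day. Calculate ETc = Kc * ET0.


ETc = Kc * ET0
    = 0.76 * 7
    = 5.32 mm/day


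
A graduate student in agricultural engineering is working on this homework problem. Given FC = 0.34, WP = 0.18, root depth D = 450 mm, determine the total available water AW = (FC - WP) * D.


AW = (FC - WP) * D
   = (0.34 - 0.18) * 450
   = 0.16 * 450
   = 72 mm


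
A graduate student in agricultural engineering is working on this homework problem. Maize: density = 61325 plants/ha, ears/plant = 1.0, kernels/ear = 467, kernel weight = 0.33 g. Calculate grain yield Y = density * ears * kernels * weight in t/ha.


Y = density * ears * kernels * kw
  = 61325 * 1.0 * 467 * 0.33 g/ha
  = 9450795.75 g/ha
  = 9450.80 kg/ha = 9.45 t/ha


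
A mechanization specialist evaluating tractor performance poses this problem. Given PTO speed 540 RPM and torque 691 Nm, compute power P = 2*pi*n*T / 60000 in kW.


P = 2*pi*n*T / 60000
  = 2*pi * 540 * 691 / 60000
  = 2344507.77 / 60000
  = 39.08 kW


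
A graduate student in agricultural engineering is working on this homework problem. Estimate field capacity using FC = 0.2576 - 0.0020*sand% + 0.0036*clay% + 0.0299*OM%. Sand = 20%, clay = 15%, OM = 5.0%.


FC = 0.2576 - 0.0020*20 + 0.0036*15 + 0.0299*5.0
   = 0.2576 - 0.0400 + 0.0540 + 0.1495
   = 0.4211


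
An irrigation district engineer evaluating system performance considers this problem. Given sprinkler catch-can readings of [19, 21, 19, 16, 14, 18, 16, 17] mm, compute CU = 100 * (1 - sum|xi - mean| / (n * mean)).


xbar = 140 / 8 = 17.500
sum|xi - xbar| = 14
CU = 100 * (1 - 14 / (8 * 17.500))
   = 100 * (1 - 0.1000)
   = 90%


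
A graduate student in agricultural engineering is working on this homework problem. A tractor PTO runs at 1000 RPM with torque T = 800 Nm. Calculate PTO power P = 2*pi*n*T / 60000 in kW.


P = 2*pi*n*T / 60000
  = 2*pi * 1000 * 800 / 60000
  = 5026548.25 / 60000
  = 83.78 kW


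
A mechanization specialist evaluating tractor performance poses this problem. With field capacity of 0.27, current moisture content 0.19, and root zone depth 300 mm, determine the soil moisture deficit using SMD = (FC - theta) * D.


SMD = (FC - theta) * D
    = (0.27 - 0.19) * 300
    = 0.080 * 300
    = 24 mm


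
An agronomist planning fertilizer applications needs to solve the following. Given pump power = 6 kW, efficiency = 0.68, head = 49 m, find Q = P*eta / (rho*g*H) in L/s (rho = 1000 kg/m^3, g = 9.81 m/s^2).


Q = (P * 1000 * eta) / (rho * g * H)
  = (6 * 1000 * 0.68) / (1000 * 9.81 * 49)
  = 4080 / 480690
  = 0.00849 m^3/s = 8.49 L/s


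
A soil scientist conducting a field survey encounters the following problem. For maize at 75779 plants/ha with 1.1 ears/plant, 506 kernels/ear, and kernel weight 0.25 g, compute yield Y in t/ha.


Y = density * ears * kernels * kw
  = 75779 * 1.1 * 506 * 0.25 g/ha
  = 10544647.85 g/ha
  = 10544.65 kg/ha = 10.54 t/ha


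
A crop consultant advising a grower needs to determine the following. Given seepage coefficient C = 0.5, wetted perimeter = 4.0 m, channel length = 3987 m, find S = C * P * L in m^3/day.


S = C * P * L
  = 0.5 * 4.0 * 3987
  = 7974 m^3/day


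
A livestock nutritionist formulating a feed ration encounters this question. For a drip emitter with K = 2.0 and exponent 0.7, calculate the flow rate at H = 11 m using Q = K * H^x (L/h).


Q = K * H^x
  = 2.0 * 11^0.7
  = 2.0 * 5.3577
  = 10.72 L/h


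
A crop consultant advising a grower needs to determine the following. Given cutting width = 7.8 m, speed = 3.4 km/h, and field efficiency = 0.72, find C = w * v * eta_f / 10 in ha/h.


C = w * v * eta_f / 10
  = 7.8 * 3.4 * 0.72 / 10
  = 19.09 / 10
  = 1.91 ha/h


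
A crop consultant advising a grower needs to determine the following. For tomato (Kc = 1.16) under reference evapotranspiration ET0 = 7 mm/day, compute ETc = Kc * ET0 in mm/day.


ETc = Kc * ET0
    = 1.16 * 7
    = 8.12 mm/day


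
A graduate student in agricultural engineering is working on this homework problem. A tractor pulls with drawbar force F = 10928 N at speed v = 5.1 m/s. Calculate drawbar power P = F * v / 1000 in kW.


P = F * v / 1000
  = 10928 * 5.1 / 1000
  = 55732.80 / 1000
  = 55.73 kW


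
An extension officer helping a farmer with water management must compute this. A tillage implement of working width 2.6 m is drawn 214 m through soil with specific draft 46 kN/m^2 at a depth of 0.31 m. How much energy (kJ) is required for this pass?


E = k * d * w * L
  = 46 * 0.31 * 2.6 * 214
  = 7934.26 kJ


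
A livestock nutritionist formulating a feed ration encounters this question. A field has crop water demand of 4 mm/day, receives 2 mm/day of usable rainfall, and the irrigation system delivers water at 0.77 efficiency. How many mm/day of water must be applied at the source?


IWR = (ETc - Pe) / Ea
    = (4 - 2) / 0.77
    = 2 / 0.77
    = 2.60 mm/day


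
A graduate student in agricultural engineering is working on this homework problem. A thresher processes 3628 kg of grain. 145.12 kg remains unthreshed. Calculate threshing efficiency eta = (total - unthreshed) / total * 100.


eta = (total - unthreshed) / total * 100
    = (3628 - 145.12) / 3628 * 100
    = 3482.88 / 3628 * 100
    = 96%


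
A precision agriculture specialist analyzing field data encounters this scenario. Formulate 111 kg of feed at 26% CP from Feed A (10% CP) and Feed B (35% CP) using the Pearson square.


parts_A = CP_b - target = 35 - 26 = 9
parts_B = target - CP_a = 26 - 10 = 16
total_parts = 9 + 16 = 25
Feed A = 111 * 9 / 25 = 39.96 kg
Feed B = 111 * 16 / 25 = 71.04 kg

39.96 kg


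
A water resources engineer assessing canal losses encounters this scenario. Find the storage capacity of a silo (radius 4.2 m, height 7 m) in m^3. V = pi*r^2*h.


V = pi * r^2 * h
  = pi * 4.2^2 * 7
  = pi * 17.64 * 7
  = 387.92 m^3


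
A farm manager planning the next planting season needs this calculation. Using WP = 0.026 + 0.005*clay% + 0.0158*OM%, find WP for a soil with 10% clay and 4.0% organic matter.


WP = 0.026 + 0.005*10 + 0.0158*4.0
   = 0.026 + 0.0500 + 0.0632
   = 0.1392


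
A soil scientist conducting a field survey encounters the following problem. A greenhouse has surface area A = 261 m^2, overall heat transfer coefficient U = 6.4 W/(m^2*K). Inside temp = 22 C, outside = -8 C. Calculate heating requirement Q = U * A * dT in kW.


dT = 22 - (-8) = 30 K
Q = U * A * dT
  = 6.4 * 261 * 30
  = 50112 W = 50.11 kW


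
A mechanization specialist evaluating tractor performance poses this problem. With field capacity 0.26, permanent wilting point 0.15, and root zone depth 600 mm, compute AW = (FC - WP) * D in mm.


AW = (FC - WP) * D
   = (0.26 - 0.15) * 600
   = 0.11 * 600
   = 66 mm


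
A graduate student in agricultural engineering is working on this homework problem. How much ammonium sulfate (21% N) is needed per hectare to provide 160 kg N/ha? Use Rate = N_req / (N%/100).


Rate = N_required / (N_content / 100)
     = 160 / (21 / 100)
     = 160 / 0.21
     = 761.90 kg/ha


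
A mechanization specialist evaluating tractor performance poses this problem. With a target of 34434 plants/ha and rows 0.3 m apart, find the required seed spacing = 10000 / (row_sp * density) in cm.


spacing = 10000 / (row_sp * density)
        = 10000 / (0.3 * 34434)
        = 10000 / 10330.20
        = 0.96804 m = 96.80 cm


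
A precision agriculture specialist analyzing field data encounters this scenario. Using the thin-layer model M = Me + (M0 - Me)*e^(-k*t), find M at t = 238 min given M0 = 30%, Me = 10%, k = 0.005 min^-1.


M = Me + (M0 - Me) * e^(-k*t)
  = 10 + (30 - 10) * e^(-0.005*238)
  = 10 + 20 * e^(-1.190)
  = 10 + 20 * 0.30422
  = 10 + 6.0844
  = 16.08%


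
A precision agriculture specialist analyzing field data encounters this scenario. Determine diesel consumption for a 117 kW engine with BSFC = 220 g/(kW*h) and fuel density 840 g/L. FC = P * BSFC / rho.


FC = P * BSFC / rho_fuel
   = 117 * 220 / 840
   = 25740 / 840
   = 30.64 L/h


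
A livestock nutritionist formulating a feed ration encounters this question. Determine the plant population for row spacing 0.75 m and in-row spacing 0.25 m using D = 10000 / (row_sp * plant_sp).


D = 10000 / (row_sp * plant_sp)
  = 10000 / (0.75 * 0.25)
  = 10000 / 0.1875
  = 53333.33 plants/ha


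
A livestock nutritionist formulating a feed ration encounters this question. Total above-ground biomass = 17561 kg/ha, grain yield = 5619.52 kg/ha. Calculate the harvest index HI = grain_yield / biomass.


HI = grain_yield / biomass
   = 5619.52 / 17561
   = 0.32


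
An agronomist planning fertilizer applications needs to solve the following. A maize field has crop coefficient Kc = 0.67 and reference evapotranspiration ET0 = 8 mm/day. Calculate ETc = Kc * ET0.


ETc = Kc * ET0
    = 0.67 * 8
    = 5.36 mm/day


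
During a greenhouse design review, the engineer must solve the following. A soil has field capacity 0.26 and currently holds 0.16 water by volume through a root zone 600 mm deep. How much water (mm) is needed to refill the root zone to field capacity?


SMD = (FC - theta) * D
    = (0.26 - 0.16) * 600
    = 0.100 * 600
    = 60 mm


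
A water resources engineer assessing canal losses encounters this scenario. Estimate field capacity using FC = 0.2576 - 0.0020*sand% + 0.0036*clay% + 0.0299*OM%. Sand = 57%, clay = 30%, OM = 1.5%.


FC = 0.2576 - 0.0020*57 + 0.0036*30 + 0.0299*1.5
   = 0.2576 - 0.1140 + 0.1080 + 0.0449
   = 0.2965


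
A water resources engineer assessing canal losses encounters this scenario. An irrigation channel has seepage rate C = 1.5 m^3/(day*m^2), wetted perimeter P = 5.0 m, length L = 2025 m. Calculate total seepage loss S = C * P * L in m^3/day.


S = C * P * L
  = 1.5 * 5.0 * 2025
  = 15187.50 m^3/day


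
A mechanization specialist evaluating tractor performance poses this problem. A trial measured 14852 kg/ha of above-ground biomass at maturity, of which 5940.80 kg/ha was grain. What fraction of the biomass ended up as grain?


HI = grain_yield / biomass
   = 5940.80 / 14852
   = 0.40


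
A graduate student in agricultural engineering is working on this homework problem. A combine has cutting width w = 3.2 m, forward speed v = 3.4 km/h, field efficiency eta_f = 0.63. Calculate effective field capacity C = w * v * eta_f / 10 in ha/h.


C = w * v * eta_f / 10
  = 3.2 * 3.4 * 0.63 / 10
  = 6.85 / 10
  = 0.69 ha/h


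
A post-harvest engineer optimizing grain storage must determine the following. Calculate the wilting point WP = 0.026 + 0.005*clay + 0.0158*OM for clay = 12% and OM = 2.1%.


WP = 0.026 + 0.005*12 + 0.0158*2.1
   = 0.026 + 0.0600 + 0.0332
   = 0.1192


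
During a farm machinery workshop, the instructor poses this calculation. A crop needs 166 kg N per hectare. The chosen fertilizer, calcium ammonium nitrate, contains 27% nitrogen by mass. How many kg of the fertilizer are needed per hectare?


Rate = N_required / (N_content / 100)
     = 166 / (27 / 100)
     = 166 / 0.27
     = 614.81 kg/ha


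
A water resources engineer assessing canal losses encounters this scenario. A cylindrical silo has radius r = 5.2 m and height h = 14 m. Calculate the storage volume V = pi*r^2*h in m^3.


V = pi * r^2 * h
  = pi * 5.2^2 * 14
  = pi * 27.04 * 14
  = 1189.28 m^3


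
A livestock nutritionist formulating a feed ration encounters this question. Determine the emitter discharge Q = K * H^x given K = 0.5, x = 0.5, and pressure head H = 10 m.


Q = K * H^x
  = 0.5 * 10^0.5
  = 0.5 * 3.1623
  = 1.58 L/h


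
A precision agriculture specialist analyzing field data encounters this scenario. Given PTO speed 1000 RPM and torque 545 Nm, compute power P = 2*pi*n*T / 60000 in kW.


P = 2*pi*n*T / 60000
  = 2*pi * 1000 * 545 / 60000
  = 3424335.99 / 60000
  = 57.07 kW


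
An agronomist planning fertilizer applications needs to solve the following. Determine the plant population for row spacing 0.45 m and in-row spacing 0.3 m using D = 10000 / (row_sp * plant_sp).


D = 10000 / (row_sp * plant_sp)
  = 10000 / (0.45 * 0.3)
  = 10000 / 0.1350
  = 74074.07 plants/ha


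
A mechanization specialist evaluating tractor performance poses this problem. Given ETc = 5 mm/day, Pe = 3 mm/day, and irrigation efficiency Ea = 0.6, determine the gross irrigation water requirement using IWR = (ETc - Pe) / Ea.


IWR = (ETc - Pe) / Ea
    = (5 - 3) / 0.6
    = 2 / 0.6
    = 3.33 mm/day


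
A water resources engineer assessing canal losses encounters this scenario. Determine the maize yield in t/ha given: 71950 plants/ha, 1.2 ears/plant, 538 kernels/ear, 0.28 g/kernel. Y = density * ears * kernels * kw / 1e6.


Y = density * ears * kernels * kw
  = 71950 * 1.2 * 538 * 0.28 g/ha
  = 13006257.60 g/ha
  = 13006.26 kg/ha = 13.01 t/ha


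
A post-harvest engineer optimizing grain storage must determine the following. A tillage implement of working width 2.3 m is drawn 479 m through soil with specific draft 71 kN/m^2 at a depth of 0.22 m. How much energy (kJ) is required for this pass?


E = k * d * w * L
  = 71 * 0.22 * 2.3 * 479
  = 17208.55 kJ


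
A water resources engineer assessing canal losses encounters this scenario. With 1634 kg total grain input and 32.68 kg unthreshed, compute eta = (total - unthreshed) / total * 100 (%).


eta = (total - unthreshed) / total * 100
    = (1634 - 32.68) / 1634 * 100
    = 1601.32 / 1634 * 100
    = 98%


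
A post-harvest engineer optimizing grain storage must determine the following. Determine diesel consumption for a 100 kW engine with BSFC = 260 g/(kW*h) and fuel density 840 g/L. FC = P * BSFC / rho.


FC = P * BSFC / rho_fuel
   = 100 * 260 / 840
   = 26000 / 840
   = 30.95 L/h


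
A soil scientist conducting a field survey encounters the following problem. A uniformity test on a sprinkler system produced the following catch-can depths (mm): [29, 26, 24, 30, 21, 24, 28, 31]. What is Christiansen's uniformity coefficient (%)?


xbar = 213 / 8 = 26.625
sum|xi - xbar| = 23
CU = 100 * (1 - 23 / (8 * 26.625))
   = 100 * (1 - 0.1080)
   = 89.20%
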